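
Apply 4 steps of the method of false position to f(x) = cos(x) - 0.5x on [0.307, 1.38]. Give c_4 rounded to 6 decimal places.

False-position update: c = (a·f(b) − b·f(a))/(f(b) − f(a)); replace the endpoint whose sign matches f(c).
f(0.307000) = 0.799744, f(1.380000) = -0.500359
step 1: c = 0.967044, f(c) = 0.084213 > 0 → new bracket [0.967044, 1.380000]
step 2: c = 1.026534, f(c) = 0.004520 > 0 → new bracket [1.026534, 1.380000]
step 3: c = 1.029699, f(c) = 0.000228 > 0 → new bracket [1.029699, 1.380000]
step 4: c = 1.029858, f(c) = 0.000011 > 0 → new bracket [1.029858, 1.380000]

1.029858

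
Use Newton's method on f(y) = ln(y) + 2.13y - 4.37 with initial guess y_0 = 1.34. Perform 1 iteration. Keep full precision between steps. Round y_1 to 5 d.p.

1.76525

Newton update: y ← y − f(y)/f'(y).
f'(y) = 1/y + 2.13
y_0 = 1.340000: f = -1.223130, f' = 2.876269 → y_1 = 1.340000 - (-1.223130)/(2.876269) = 1.765249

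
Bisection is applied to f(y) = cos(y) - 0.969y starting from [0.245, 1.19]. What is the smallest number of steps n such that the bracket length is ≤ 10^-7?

Initial width b − a = 1.19 − 0.245 = 0.945000.
After n steps the width is (b−a)/2^n; need (b−a)/2^n ≤ 10^-7.
So n ≥ log₂(0.945000/10^-7) = log₂(9450000.0000) ≈ 23.1719.
Hence n = 24.

24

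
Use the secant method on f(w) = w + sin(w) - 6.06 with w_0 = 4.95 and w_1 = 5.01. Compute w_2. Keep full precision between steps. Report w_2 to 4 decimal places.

6.5966

f(w_0) = -2.081903, f(w_1) = -2.006040
w_2 = 5.010000 - (-2.006040)·(5.010000 - 4.950000)/(-2.006040 - (-2.081903)) = 6.596569; f(w_2) = 0.844848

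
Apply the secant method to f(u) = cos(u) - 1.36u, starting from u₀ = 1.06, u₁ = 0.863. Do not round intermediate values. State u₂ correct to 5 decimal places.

0.62271

f(u_0) = -0.952728, f(u_1) = -0.523519
u_2 = 0.863000 - (-0.523519)·(0.863000 - 1.060000)/(-0.523519 - (-0.952728)) = 0.622713; f(u_2) = -0.034591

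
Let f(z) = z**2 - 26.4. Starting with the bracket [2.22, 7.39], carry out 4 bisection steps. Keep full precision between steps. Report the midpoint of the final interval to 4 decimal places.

5.2897

f(2.220000) = -21.471600, f(7.390000) = 28.212100 (opposite signs)
step 1: m = 4.805000, f(m) = -3.311975 < 0 → root in [4.805000, 7.390000]
step 2: m = 6.097500, f(m) = 10.779506 > 0 → root in [4.805000, 6.097500]
step 3: m = 5.451250, f(m) = 3.316127 > 0 → root in [4.805000, 5.451250]
step 4: m = 5.128125, f(m) = -0.102334 < 0 → root in [5.128125, 5.451250]
Midpoint of [5.128125, 5.451250] = 5.289687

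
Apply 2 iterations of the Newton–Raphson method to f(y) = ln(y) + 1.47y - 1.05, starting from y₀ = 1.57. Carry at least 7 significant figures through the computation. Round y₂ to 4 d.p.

f'(y) = 1/y + 1.47
y_0 = 1.570000: f = 1.708976, f' = 2.106943 → y_1 = 1.570000 - (1.708976)/(2.106943) = 0.758884
y_1 = 0.758884: f = -0.210348, f' = 2.787725 → y_2 = 0.758884 - (-0.210348)/(2.787725) = 0.834339

0.8343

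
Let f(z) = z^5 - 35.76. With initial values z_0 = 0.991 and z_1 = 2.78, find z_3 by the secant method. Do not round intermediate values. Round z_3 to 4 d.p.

1.6393

f(z_0) = -34.804197, f(z_1) = 130.284303
z_2 = 2.780000 - (130.284303)·(2.780000 - 0.991000)/(130.284303 - (-34.804197)) = 1.368160; f(z_2) = -30.966157
z_3 = 1.368160 - (-30.966157)·(1.368160 - 2.780000)/(-30.966157 - (130.284303)) = 1.639286; f(z_3) = -23.922125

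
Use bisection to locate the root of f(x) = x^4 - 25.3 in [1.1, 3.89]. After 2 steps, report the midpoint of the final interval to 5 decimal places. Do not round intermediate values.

2.14625

f(1.100000) = -23.835900, f(3.890000) = 203.680450 (opposite signs)
step 1: m = 2.495000, f(m) = 13.450936 > 0 → root in [1.100000, 2.495000]
step 2: m = 1.797500, f(m) = -14.860599 < 0 → root in [1.797500, 2.495000]
Midpoint of [1.797500, 2.495000] = 2.146250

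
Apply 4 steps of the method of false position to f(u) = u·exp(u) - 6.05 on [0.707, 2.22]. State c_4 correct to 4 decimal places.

1.4025

f(0.707000) = -4.616276, f(2.220000) = 14.390275
step 1: c = 1.074475, f(c) = -2.903450 < 0 → new bracket [1.074475, 2.220000]
step 2: c = 1.266797, f(c) = -1.553545 < 0 → new bracket [1.266797, 2.220000]
step 3: c = 1.359676, f(c) = -0.754154 < 0 → new bracket [1.359676, 2.220000]
step 4: c = 1.402518, f(c) = -0.348169 < 0 → new bracket [1.402518, 2.220000]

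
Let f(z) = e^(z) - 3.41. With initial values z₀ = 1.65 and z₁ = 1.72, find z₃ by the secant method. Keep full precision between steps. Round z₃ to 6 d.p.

f(z_0) = 1.796980, f(z_1) = 2.174528
z_2 = 1.720000 - (2.174528)·(1.720000 - 1.650000)/(2.174528 - (1.796980)) = 1.316828; f(z_2) = 0.321567
z_3 = 1.316828 - (0.321567)·(1.316828 - 1.720000)/(0.321567 - (2.174528)) = 1.246861; f(z_3) = 0.069404

1.246861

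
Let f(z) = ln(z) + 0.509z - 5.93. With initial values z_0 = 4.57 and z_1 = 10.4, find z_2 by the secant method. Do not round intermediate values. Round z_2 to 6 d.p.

7.776481

Secant update: z_(k+1) = z_k − f(z_k)·(z_k − z_(k-1))/(f(z_k) − f(z_(k-1))).
f(z_0) = -2.084357, f(z_1) = 1.705406
z_2 = 10.400000 - (1.705406)·(10.400000 - 4.570000)/(1.705406 - (-2.084357)) = 7.776481; f(z_2) = 0.079332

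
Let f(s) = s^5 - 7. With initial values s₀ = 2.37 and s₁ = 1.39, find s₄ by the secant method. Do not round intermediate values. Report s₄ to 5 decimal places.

1.47512

Secant update: s_(k+1) = s_k − f(s_k)·(s_k − s_(k-1))/(f(s_k) − f(s_(k-1))).
f(s_0) = 67.772470, f(s_1) = -1.811116
s_2 = 1.390000 - (-1.811116)·(1.390000 - 2.370000)/(-1.811116 - (67.772470)) = 1.415507; f(s_2) = -1.317223
s_3 = 1.415507 - (-1.317223)·(1.415507 - 1.390000)/(-1.317223 - (-1.811116)) = 1.483536; f(s_3) = 0.186053
s_4 = 1.483536 - (0.186053)·(1.483536 - 1.415507)/(0.186053 - (-1.317223)) = 1.475116; f(s_4) = -0.015562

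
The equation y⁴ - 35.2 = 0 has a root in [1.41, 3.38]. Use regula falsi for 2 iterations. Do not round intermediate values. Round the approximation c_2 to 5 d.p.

f(1.410000) = -31.247458, f(3.380000) = 95.316915
step 1: c = 1.896373, f(c) = -22.267126 < 0 → new bracket [1.896373, 3.380000]
step 2: c = 2.177330, f(c) = -12.725121 < 0 → new bracket [2.177330, 3.380000]

2.17733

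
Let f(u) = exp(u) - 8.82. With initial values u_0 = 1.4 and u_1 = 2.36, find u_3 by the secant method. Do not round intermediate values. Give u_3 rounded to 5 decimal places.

Secant update: u_(k+1) = u_k − f(u_k)·(u_k − u_(k-1))/(f(u_k) − f(u_(k-1))).
f(u_0) = -4.764800, f(u_1) = 1.770951
u_2 = 2.360000 - (1.770951)·(2.360000 - 1.400000)/(1.770951 - (-4.764800)) = 2.099875; f(u_2) = -0.654852
u_3 = 2.099875 - (-0.654852)·(2.099875 - 2.360000)/(-0.654852 - (1.770951)) = 2.170096; f(u_3) = -0.060872

2.17010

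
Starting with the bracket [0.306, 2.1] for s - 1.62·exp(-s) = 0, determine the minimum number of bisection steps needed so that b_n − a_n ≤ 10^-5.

Initial width b − a = 2.1 − 0.306 = 1.794000.
After n steps the width is (b−a)/2^n; need (b−a)/2^n ≤ 10^-5.
So n ≥ log₂(1.794000/10^-5) = log₂(179400.0000) ≈ 17.4528.
Hence n = 18.

18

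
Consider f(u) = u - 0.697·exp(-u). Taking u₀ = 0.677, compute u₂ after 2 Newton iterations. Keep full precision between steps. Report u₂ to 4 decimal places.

f'(u) = 1 + 0.697·exp(-u)
u_0 = 0.677000: f = 0.322827, f' = 1.354173 → u_1 = 0.677000 - (0.322827)/(1.354173) = 0.438606
u_1 = 0.438606: f = -0.010914, f' = 1.449520 → u_2 = 0.438606 - (-0.010914)/(1.449520) = 0.446135

0.4461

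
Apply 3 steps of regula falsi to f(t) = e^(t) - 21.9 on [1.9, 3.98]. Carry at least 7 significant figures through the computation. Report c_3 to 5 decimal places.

3.00603

f(1.900000) = -15.214106, f(3.980000) = 31.617034
step 1: c = 2.575733, f(c) = -8.759056 < 0 → new bracket [2.575733, 3.980000]
step 2: c = 2.880370, f(c) = -4.079135 < 0 → new bracket [2.880370, 3.980000]
step 3: c = 3.006029, f(c) = -1.693006 < 0 → new bracket [3.006029, 3.980000]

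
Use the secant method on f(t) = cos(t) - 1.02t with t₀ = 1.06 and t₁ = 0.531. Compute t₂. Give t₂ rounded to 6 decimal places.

0.716804

f(t_0) = -0.592328, f(t_1) = 0.320681
t_2 = 0.531000 - (0.320681)·(0.531000 - 1.060000)/(0.320681 - (-0.592328)) = 0.716804; f(t_2) = 0.022770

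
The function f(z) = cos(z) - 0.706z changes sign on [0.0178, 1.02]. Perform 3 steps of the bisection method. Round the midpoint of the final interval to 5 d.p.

f(0.017800) = 0.987275, f(1.020000) = -0.196754 (opposite signs)
step 1: m = 0.518900, f(m) = 0.502022 > 0 → root in [0.518900, 1.020000]
step 2: m = 0.769450, f(m) = 0.175062 > 0 → root in [0.769450, 1.020000]
step 3: m = 0.894725, f(m) = -0.005942 < 0 → root in [0.769450, 0.894725]
Midpoint of [0.769450, 0.894725] = 0.832087

0.83209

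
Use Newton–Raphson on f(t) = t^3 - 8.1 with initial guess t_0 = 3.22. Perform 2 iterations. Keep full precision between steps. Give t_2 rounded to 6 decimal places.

2.070715

f'(t) = 3t^2
t_0 = 3.220000: f = 25.286248, f' = 31.105200 → t_1 = 3.220000 - (25.286248)/(31.105200) = 2.407073
t_1 = 2.407073: f = 5.846587, f' = 17.382005 → t_2 = 2.407073 - (5.846587)/(17.382005) = 2.070715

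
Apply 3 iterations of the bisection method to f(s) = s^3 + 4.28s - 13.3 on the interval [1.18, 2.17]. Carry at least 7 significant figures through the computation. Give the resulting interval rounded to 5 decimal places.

f(1.180000) = -6.606568, f(2.170000) = 6.205913 (opposite signs)
step 1: m = 1.675000, f(m) = -1.431578 < 0 → root in [1.675000, 2.170000]
step 2: m = 1.922500, f(m) = 2.033872 > 0 → root in [1.675000, 1.922500]
step 3: m = 1.798750, f(m) = 0.218508 > 0 → root in [1.675000, 1.798750]

[1.67500, 1.79875]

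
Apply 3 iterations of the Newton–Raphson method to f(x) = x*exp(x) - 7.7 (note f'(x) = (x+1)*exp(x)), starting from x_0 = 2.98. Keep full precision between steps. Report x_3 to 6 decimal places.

1.627215

x_0 = 2.980000: f = 50.969694, f' = 78.357510 → x_1 = 2.980000 - (50.969694)/(78.357510) = 2.329524
x_1 = 2.329524: f = 16.231311, f' = 34.204360 → x_2 = 2.329524 - (16.231311)/(34.204360) = 1.854985
x_2 = 1.854985: f = 4.156319, f' = 18.247918 → x_3 = 1.854985 - (4.156319)/(18.247918) = 1.627215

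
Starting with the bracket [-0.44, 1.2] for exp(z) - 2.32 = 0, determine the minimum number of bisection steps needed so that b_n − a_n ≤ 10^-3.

11

Initial width b − a = 1.2 − -0.44 = 1.640000.
After n steps the width is (b−a)/2^n; need (b−a)/2^n ≤ 10^-3.
So n ≥ log₂(1.640000/10^-3) = log₂(1640.0000) ≈ 10.6795.
Hence n = 11.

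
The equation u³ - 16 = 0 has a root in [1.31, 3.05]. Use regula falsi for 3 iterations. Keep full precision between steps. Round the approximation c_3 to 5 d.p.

2.50910

False-position update: c = (a·f(b) − b·f(a))/(f(b) − f(a)); replace the endpoint whose sign matches f(c).
f(1.310000) = -13.751909, f(3.050000) = 12.372625
step 1: c = 2.225933, f(c) = -4.970997 < 0 → new bracket [2.225933, 3.050000]
step 2: c = 2.462126, f(c) = -1.074442 < 0 → new bracket [2.462126, 3.050000]
step 3: c = 2.509098, f(c) = -0.203798 < 0 → new bracket [2.509098, 3.050000]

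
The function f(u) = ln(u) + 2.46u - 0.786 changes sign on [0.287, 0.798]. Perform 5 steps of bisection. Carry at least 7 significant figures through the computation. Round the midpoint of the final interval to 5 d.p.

f(0.287000) = -1.328253, f(0.798000) = 0.951433 (opposite signs)
step 1: m = 0.542500, f(m) = -0.063017 < 0 → root in [0.542500, 0.798000]
step 2: m = 0.670250, f(m) = 0.462710 > 0 → root in [0.542500, 0.670250]
step 3: m = 0.606375, f(m) = 0.205426 > 0 → root in [0.542500, 0.606375]
step 4: m = 0.574437, f(m) = 0.072752 > 0 → root in [0.542500, 0.574437]
step 5: m = 0.558469, f(m) = 0.005277 > 0 → root in [0.542500, 0.558469]
Midpoint of [0.542500, 0.558469] = 0.550484

0.55048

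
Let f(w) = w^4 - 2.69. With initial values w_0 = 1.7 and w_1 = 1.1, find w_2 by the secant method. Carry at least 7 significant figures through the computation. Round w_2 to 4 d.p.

1.2068

f(w_0) = 5.662100, f(w_1) = -1.225900
w_2 = 1.100000 - (-1.225900)·(1.100000 - 1.700000)/(-1.225900 - (5.662100)) = 1.206786; f(w_2) = -0.569098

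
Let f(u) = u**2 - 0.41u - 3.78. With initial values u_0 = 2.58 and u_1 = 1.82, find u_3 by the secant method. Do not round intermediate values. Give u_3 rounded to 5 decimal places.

2.16344

f(u_0) = 1.818600, f(u_1) = -1.213800
u_2 = 1.820000 - (-1.213800)·(1.820000 - 2.580000)/(-1.213800 - (1.818600)) = 2.124211; f(u_2) = -0.138656
u_3 = 2.124211 - (-0.138656)·(2.124211 - 1.820000)/(-0.138656 - (-1.213800)) = 2.163443; f(u_3) = 0.013474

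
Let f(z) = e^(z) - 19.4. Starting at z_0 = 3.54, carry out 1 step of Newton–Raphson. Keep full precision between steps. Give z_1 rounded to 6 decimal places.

Newton update: z ← z − f(z)/f'(z).
f'(z) = e^(z)
z_0 = 3.540000: f = 15.066919, f' = 34.466919 → z_1 = 3.540000 - (15.066919)/(34.466919) = 3.102859

3.102859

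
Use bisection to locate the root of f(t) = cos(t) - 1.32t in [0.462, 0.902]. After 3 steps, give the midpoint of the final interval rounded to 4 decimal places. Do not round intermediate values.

f(0.462000) = 0.285323, f(0.902000) = -0.570598 (opposite signs)
step 1: m = 0.682000, f(m) = -0.123926 < 0 → root in [0.462000, 0.682000]
step 2: m = 0.572000, f(m) = 0.085780 > 0 → root in [0.572000, 0.682000]
step 3: m = 0.627000, f(m) = -0.017849 < 0 → root in [0.572000, 0.627000]
Midpoint of [0.572000, 0.627000] = 0.599500

0.5995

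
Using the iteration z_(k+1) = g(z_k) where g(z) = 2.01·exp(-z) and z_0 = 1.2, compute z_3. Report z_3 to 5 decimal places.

0.67097

z_1 = g(1.200000) = 0.605400
z_2 = g(0.605400) = 1.097170
z_3 = g(1.097170) = 0.670967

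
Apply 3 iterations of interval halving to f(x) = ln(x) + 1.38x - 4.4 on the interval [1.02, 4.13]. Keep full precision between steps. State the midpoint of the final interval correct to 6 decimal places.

2.380625

f(1.020000) = -2.972597, f(4.130000) = 2.717677 (opposite signs)
step 1: m = 2.575000, f(m) = 0.099350 > 0 → root in [1.020000, 2.575000]
step 2: m = 1.797500, f(m) = -1.333053 < 0 → root in [1.797500, 2.575000]
step 3: m = 2.186250, f(m) = -0.600787 < 0 → root in [2.186250, 2.575000]
Midpoint of [2.186250, 2.575000] = 2.380625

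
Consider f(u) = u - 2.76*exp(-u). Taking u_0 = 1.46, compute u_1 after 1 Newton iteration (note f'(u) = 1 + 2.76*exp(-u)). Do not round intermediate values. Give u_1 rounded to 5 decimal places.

u_0 = 1.460000: f = 0.819028, f' = 1.640972 → u_1 = 1.460000 - (0.819028)/(1.640972) = 0.960889

0.96089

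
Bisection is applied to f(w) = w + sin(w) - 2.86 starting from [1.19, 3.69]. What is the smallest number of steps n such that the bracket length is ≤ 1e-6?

Initial width b − a = 3.69 − 1.19 = 2.500000.
After n steps the width is (b−a)/2^n; need (b−a)/2^n ≤ 1e-6.
So n ≥ log₂(2.500000/1e-6) = log₂(2500000.0000) ≈ 21.2535.
Hence n = 22.

22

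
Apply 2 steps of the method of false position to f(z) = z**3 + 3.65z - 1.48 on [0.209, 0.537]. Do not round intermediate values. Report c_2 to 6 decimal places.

f(0.209000) = -0.708021, f(0.537000) = 0.634904
step 1: c = 0.381929, f(c) = -0.030247 < 0 → new bracket [0.381929, 0.537000]
step 2: c = 0.388981, f(c) = -0.001365 < 0 → new bracket [0.388981, 0.537000]

0.388981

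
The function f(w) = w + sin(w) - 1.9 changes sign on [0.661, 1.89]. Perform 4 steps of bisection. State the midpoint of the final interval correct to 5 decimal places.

f(0.661000) = -0.625093, f(1.890000) = 0.939486 (opposite signs)
step 1: m = 1.275500, f(m) = 0.332216 > 0 → root in [0.661000, 1.275500]
step 2: m = 0.968250, f(m) = -0.107855 < 0 → root in [0.968250, 1.275500]
step 3: m = 1.121875, f(m) = 0.122791 > 0 → root in [0.968250, 1.121875]
step 4: m = 1.045063, f(m) = 0.010018 > 0 → root in [0.968250, 1.045063]
Midpoint of [0.968250, 1.045063] = 1.006656

1.00666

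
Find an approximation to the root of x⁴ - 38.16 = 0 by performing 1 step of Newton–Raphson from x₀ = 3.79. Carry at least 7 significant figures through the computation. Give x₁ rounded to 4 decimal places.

3.0177

f'(x) = 4x³
x_0 = 3.790000: f = 168.167369, f' = 217.759756 → x_1 = 3.790000 - (168.167369)/(217.759756) = 3.017739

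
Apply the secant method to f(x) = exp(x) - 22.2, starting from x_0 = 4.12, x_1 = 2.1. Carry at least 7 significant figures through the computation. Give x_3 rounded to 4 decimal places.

f(x_0) = 39.359242, f(x_1) = -14.033830
x_2 = 2.100000 - (-14.033830)·(2.100000 - 4.120000)/(-14.033830 - (39.359242)) = 2.630937; f(x_2) = -8.313230
x_3 = 2.630937 - (-8.313230)·(2.630937 - 2.100000)/(-8.313230 - (-14.033830)) = 3.402499; f(x_3) = 7.839063

3.4025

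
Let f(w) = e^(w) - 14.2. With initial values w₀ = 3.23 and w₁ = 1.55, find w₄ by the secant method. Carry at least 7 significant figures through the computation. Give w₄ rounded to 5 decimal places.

f(w_0) = 11.079657, f(w_1) = -9.488530
w_2 = 1.550000 - (-9.488530)·(1.550000 - 3.230000)/(-9.488530 - (11.079657)) = 2.325019; f(w_2) = -3.973128
w_3 = 2.325019 - (-3.973128)·(2.325019 - 1.550000)/(-3.973128 - (-9.488530)) = 2.883319; f(w_3) = 3.673493
w_4 = 2.883319 - (3.673493)·(2.883319 - 2.325019)/(3.673493 - (-3.973128)) = 2.615107; f(w_4) = -0.531317

2.61511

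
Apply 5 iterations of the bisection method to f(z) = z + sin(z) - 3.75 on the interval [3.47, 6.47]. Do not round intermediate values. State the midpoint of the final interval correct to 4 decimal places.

4.7356

f(3.470000) = -0.602536, f(6.470000) = 2.905730 (opposite signs)
step 1: m = 4.970000, f(m) = 0.252999 > 0 → root in [3.470000, 4.970000]
step 2: m = 4.220000, f(m) = -0.411206 < 0 → root in [4.220000, 4.970000]
step 3: m = 4.595000, f(m) = -0.148118 < 0 → root in [4.595000, 4.970000]
step 4: m = 4.782500, f(m) = 0.034957 > 0 → root in [4.595000, 4.782500]
step 5: m = 4.688750, f(m) = -0.060971 < 0 → root in [4.688750, 4.782500]
Midpoint of [4.688750, 4.782500] = 4.735625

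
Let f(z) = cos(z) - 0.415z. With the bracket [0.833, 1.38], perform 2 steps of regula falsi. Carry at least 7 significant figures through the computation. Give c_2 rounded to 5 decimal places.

False-position update: c = (a·f(b) − b·f(a))/(f(b) − f(a)); replace the endpoint whose sign matches f(c).
f(0.833000) = 0.326964, f(1.380000) = -0.383059
step 1: c = 1.084892, f(c) = 0.016778 > 0 → new bracket [1.084892, 1.380000]
step 2: c = 1.097275, f(c) = 0.000653 > 0 → new bracket [1.097275, 1.380000]

1.09728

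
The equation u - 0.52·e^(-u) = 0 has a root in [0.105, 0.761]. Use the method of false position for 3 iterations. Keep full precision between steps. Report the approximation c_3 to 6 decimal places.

f(0.105000) = -0.363169, f(0.761000) = 0.518057
step 1: c = 0.375349, f(c) = 0.018084 > 0 → new bracket [0.105000, 0.375349]
step 2: c = 0.362526, f(c) = 0.000650 > 0 → new bracket [0.105000, 0.362526]
step 3: c = 0.362066, f(c) = 0.000023 > 0 → new bracket [0.105000, 0.362066]

0.362066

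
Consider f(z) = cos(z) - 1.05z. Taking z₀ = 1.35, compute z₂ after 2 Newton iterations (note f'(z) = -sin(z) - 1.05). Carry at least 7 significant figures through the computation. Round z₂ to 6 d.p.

z_0 = 1.350000: f = -1.198493, f' = -2.025723 → z_1 = 1.350000 - (-1.198493)/(-2.025723) = 0.758363
z_1 = 0.758363: f = -0.070318, f' = -1.737734 → z_2 = 0.758363 - (-0.070318)/(-1.737734) = 0.717897

0.717897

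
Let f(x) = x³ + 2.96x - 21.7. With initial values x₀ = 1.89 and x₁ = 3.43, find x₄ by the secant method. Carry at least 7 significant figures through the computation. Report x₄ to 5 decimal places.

f(x_0) = -9.354331, f(x_1) = 28.806407
x_2 = 3.430000 - (28.806407)·(3.430000 - 1.890000)/(28.806407 - (-9.354331)) = 2.267500; f(x_2) = -3.329725
x_3 = 2.267500 - (-3.329725)·(2.267500 - 3.430000)/(-3.329725 - (28.806407)) = 2.387950; f(x_3) = -1.014847
x_4 = 2.387950 - (-1.014847)·(2.387950 - 2.267500)/(-1.014847 - (-3.329725)) = 2.440756; f(x_4) = 0.064922

2.44076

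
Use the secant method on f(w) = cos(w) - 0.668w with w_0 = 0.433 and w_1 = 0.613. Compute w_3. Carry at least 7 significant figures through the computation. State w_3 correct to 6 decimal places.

f(w_0) = 0.618467, f(w_1) = 0.408442
w_2 = 0.613000 - (0.408442)·(0.613000 - 0.433000)/(0.408442 - (0.618467)) = 0.963051; f(w_2) = -0.072300
w_3 = 0.963051 - (-0.072300)·(0.963051 - 0.613000)/(-0.072300 - (0.408442)) = 0.910406; f(w_3) = 0.005274

0.910406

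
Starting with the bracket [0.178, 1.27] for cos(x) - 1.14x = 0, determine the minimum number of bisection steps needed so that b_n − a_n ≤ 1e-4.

14

Initial width b − a = 1.27 − 0.178 = 1.092000.
After n steps the width is (b−a)/2^n; need (b−a)/2^n ≤ 1e-4.
So n ≥ log₂(1.092000/1e-4) = log₂(10920.0000) ≈ 13.4147.
Hence n = 14.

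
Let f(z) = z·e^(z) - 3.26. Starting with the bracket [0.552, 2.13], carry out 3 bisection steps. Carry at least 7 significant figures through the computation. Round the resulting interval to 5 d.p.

f(0.552000) = -2.301329, f(2.130000) = 14.663666 (opposite signs)
step 1: m = 1.341000, f(m) = 1.866461 > 0 → root in [0.552000, 1.341000]
step 2: m = 0.946500, f(m) = -0.821177 < 0 → root in [0.946500, 1.341000]
step 3: m = 1.143750, f(m) = 0.329677 > 0 → root in [0.946500, 1.143750]

[0.94650, 1.14375]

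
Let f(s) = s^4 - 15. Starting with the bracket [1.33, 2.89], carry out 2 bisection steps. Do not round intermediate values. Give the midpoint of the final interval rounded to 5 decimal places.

1.91500

f(1.330000) = -11.870993, f(2.890000) = 54.757574 (opposite signs)
step 1: m = 2.110000, f(m) = 4.821194 > 0 → root in [1.330000, 2.110000]
step 2: m = 1.720000, f(m) = -6.247869 < 0 → root in [1.720000, 2.110000]
Midpoint of [1.720000, 2.110000] = 1.915000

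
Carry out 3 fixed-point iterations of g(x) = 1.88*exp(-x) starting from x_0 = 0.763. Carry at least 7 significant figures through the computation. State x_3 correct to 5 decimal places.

x_1 = g(0.763000) = 0.876579
x_2 = g(0.876579) = 0.782464
x_3 = g(0.782464) = 0.859682

0.85968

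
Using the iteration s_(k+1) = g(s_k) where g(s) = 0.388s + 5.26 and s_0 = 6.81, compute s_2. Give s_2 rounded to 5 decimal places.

8.32608

s_1 = g(6.810000) = 7.902280
s_2 = g(7.902280) = 8.326085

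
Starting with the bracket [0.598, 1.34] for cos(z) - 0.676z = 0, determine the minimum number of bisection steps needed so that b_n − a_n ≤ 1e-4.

Initial width b − a = 1.34 − 0.598 = 0.742000.
After n steps the width is (b−a)/2^n; need (b−a)/2^n ≤ 1e-4.
So n ≥ log₂(0.742000/1e-4) = log₂(7420.0000) ≈ 12.8572.
Hence n = 13.

13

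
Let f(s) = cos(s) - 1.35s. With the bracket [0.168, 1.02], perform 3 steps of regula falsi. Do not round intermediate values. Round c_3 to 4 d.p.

f(0.168000) = 0.759121, f(1.020000) = -0.853634
step 1: c = 0.569035, f(c) = 0.074224 > 0 → new bracket [0.569035, 1.020000]
step 2: c = 0.605110, f(c) = 0.005541 > 0 → new bracket [0.605110, 1.020000]
step 3: c = 0.607786, f(c) = 0.000404 > 0 → new bracket [0.607786, 1.020000]

0.6078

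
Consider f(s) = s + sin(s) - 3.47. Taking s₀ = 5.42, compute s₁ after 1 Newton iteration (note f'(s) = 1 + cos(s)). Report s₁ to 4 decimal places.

4.6987

Newton update: s ← s − f(s)/f'(s).
s_0 = 5.420000: f = 1.190083, f' = 1.650020 → s_1 = 5.420000 - (1.190083)/(1.650020) = 4.698746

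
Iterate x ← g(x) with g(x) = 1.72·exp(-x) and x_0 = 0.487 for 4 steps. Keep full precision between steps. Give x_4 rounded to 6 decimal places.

x_1 = g(0.487000) = 1.056883
x_2 = g(1.056883) = 0.597764
x_3 = g(0.597764) = 0.946069
x_4 = g(0.946069) = 0.667815

0.667815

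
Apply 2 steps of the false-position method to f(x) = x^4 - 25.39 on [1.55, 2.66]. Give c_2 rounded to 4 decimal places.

False-position update: c = (a·f(b) − b·f(a))/(f(b) − f(a)); replace the endpoint whose sign matches f(c).
f(1.550000) = -19.617994, f(2.660000) = 24.674115
step 1: c = 2.041645, f(c) = -8.015172 < 0 → new bracket [2.041645, 2.660000]
step 2: c = 2.193261, f(c) = -2.250123 < 0 → new bracket [2.193261, 2.660000]

2.1933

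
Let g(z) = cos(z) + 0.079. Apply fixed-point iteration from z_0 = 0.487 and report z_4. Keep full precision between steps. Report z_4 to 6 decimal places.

z_1 = g(0.487000) = 0.962741
z_2 = g(0.962741) = 0.650273
z_3 = g(0.650273) = 0.874919
z_4 = g(0.874919) = 0.720059

0.720059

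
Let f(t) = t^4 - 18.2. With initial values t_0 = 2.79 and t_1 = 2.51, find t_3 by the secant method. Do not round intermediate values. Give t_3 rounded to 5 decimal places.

2.10586

Secant update: t_(k+1) = t_k − f(t_k)·(t_k − t_(k-1))/(f(t_k) − f(t_(k-1))).
f(t_0) = 42.392213, f(t_1) = 21.491260
t_2 = 2.510000 - (21.491260)·(2.510000 - 2.790000)/(21.491260 - (42.392213)) = 2.222092; f(t_2) = 6.180808
t_3 = 2.222092 - (6.180808)·(2.222092 - 2.510000)/(6.180808 - (21.491260)) = 2.105864; f(t_3) = 1.466232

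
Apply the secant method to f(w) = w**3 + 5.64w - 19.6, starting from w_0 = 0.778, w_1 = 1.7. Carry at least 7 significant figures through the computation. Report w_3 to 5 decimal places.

1.99934

f(w_0) = -14.741169, f(w_1) = -5.099000
w_2 = 1.700000 - (-5.099000)·(1.700000 - 0.778000)/(-5.099000 - (-14.741169)) = 2.187575; f(w_2) = 3.206524
w_3 = 2.187575 - (3.206524)·(2.187575 - 1.700000)/(3.206524 - (-5.099000)) = 1.999336; f(w_3) = -0.331707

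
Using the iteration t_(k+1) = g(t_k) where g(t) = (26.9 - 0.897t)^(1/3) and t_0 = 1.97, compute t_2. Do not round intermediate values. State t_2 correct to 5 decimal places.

t_1 = g(1.970000) = 2.929190
t_2 = g(2.929190) = 2.895376

2.89538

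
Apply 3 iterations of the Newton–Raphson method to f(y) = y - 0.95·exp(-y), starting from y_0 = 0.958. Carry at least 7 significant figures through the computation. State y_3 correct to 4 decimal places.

f'(y) = 1 + 0.95·exp(-y)
y_0 = 0.958000: f = 0.593524, f' = 1.364476 → y_1 = 0.958000 - (0.593524)/(1.364476) = 0.523017
y_1 = 0.523017: f = -0.040075, f' = 1.563093 → y_2 = 0.523017 - (-0.040075)/(1.563093) = 0.548656
y_2 = 0.548656: f = -0.000183, f' = 1.548839 → y_3 = 0.548656 - (-0.000183)/(1.548839) = 0.548774

0.5488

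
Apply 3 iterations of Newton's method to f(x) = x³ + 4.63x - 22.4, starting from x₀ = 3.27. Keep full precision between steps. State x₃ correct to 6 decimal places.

2.279667

f'(x) = 3x² + 4.63
x_0 = 3.270000: f = 27.705883, f' = 36.708700 → x_1 = 3.270000 - (27.705883)/(36.708700) = 2.515250
x_1 = 2.515250: f = 5.158298, f' = 23.609451 → x_2 = 2.515250 - (5.158298)/(23.609451) = 2.296766
x_2 = 2.296766: f = 0.349770, f' = 20.455399 → x_3 = 2.296766 - (0.349770)/(20.455399) = 2.279667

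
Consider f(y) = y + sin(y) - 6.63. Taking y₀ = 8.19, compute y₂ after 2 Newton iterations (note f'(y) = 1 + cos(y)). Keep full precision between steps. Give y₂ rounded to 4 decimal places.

8.6751

y_0 = 8.190000: f = 2.504075, f' = 0.670269 → y_1 = 8.190000 - (2.504075)/(0.670269) = 4.454076
y_1 = 4.454076: f = -3.142746, f' = 0.744550 → y_2 = 4.454076 - (-3.142746)/(0.744550) = 8.675077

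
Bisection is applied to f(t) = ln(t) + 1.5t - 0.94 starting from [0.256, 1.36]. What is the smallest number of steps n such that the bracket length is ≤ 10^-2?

7

Initial width b − a = 1.36 − 0.256 = 1.104000.
After n steps the width is (b−a)/2^n; need (b−a)/2^n ≤ 10^-2.
So n ≥ log₂(1.104000/10^-2) = log₂(110.4000) ≈ 6.7866.
Hence n = 7.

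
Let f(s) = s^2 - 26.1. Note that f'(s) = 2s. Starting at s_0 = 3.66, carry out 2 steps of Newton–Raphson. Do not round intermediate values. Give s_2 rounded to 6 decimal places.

Newton update: s ← s − f(s)/f'(s).
s_0 = 3.660000: f = -12.704400, f' = 7.320000 → s_1 = 3.660000 - (-12.704400)/(7.320000) = 5.395574
s_1 = 5.395574: f = 3.012216, f' = 10.791148 → s_2 = 5.395574 - (3.012216)/(10.791148) = 5.116436

5.116436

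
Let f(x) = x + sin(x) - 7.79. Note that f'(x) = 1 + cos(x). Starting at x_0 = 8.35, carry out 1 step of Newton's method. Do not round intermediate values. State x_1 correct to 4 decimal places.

x_0 = 8.350000: f = 1.439484, f' = 0.524072 → x_1 = 8.350000 - (1.439484)/(0.524072) = 5.603272

5.6033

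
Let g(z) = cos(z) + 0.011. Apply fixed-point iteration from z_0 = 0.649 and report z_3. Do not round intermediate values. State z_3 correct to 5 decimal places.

0.77444

z_1 = g(0.649000) = 0.807689
z_2 = g(0.807689) = 0.702171
z_3 = g(0.702171) = 0.774442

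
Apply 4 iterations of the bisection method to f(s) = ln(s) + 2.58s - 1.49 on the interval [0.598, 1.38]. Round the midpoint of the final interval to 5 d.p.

f(0.598000) = -0.461325, f(1.380000) = 2.392483 (opposite signs)
step 1: m = 0.989000, f(m) = 1.050559 > 0 → root in [0.598000, 0.989000]
step 2: m = 0.793500, f(m) = 0.325928 > 0 → root in [0.598000, 0.793500]
step 3: m = 0.695750, f(m) = -0.057730 < 0 → root in [0.695750, 0.793500]
step 4: m = 0.744625, f(m) = 0.136258 > 0 → root in [0.695750, 0.744625]
Midpoint of [0.695750, 0.744625] = 0.720187

0.72019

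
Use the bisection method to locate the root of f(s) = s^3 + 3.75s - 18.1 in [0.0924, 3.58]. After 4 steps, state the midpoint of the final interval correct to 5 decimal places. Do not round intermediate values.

2.16316

f(0.092400) = -17.752711, f(3.580000) = 41.207712 (opposite signs)
step 1: m = 1.836200, f(m) = -5.023262 < 0 → root in [1.836200, 3.580000]
step 2: m = 2.708100, f(m) = 11.916054 > 0 → root in [1.836200, 2.708100]
step 3: m = 2.272150, f(m) = 2.150913 > 0 → root in [1.836200, 2.272150]
step 4: m = 2.054175, f(m) = -1.728975 < 0 → root in [2.054175, 2.272150]
Midpoint of [2.054175, 2.272150] = 2.163162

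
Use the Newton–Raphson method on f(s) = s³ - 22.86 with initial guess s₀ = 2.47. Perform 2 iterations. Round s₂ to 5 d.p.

2.83922

f'(s) = 3s²
s_0 = 2.470000: f = -7.790777, f' = 18.302700 → s_1 = 2.470000 - (-7.790777)/(18.302700) = 2.895663
s_1 = 2.895663: f = 1.419734, f' = 25.154588 → s_2 = 2.895663 - (1.419734)/(25.154588) = 2.839222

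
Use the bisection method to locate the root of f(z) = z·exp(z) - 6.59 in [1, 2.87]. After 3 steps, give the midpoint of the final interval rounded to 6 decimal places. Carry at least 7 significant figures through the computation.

f(1.000000) = -3.871718, f(2.870000) = 44.028242 (opposite signs)
step 1: m = 1.935000, f(m) = 6.808025 > 0 → root in [1.000000, 1.935000]
step 2: m = 1.467500, f(m) = -0.223434 < 0 → root in [1.467500, 1.935000]
step 3: m = 1.701250, f(m) = 2.734201 > 0 → root in [1.467500, 1.701250]
Midpoint of [1.467500, 1.701250] = 1.584375

1.584375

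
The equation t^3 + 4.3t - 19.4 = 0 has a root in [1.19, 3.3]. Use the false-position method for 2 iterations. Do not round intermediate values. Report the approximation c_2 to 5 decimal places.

False-position update: c = (a·f(b) − b·f(a))/(f(b) − f(a)); replace the endpoint whose sign matches f(c).
f(1.190000) = -12.597841, f(3.300000) = 30.727000
step 1: c = 1.803538, f(c) = -5.778327 < 0 → new bracket [1.803538, 3.300000]
step 2: c = 2.040409, f(c) = -2.131470 < 0 → new bracket [2.040409, 3.300000]

2.04041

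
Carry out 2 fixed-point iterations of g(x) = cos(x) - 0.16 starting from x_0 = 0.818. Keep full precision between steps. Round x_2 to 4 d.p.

0.7060

x_1 = g(0.818000) = 0.523682
x_2 = g(0.523682) = 0.705984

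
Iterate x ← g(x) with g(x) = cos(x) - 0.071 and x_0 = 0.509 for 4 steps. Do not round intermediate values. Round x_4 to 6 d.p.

x_1 = g(0.509000) = 0.802232
x_2 = g(0.802232) = 0.624104
x_3 = g(0.624104) = 0.740487
x_4 = g(0.740487) = 0.667140

0.667140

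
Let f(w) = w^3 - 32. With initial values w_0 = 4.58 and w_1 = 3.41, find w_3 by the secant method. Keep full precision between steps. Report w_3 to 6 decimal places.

f(w_0) = 64.071912, f(w_1) = 7.651821
w_2 = 3.410000 - (7.651821)·(3.410000 - 4.580000)/(7.651821 - (64.071912)) = 3.251322; f(w_2) = 2.370031
w_3 = 3.251322 - (2.370031)·(3.251322 - 3.410000)/(2.370031 - (7.651821)) = 3.180120; f(w_3) = 0.161083

3.180120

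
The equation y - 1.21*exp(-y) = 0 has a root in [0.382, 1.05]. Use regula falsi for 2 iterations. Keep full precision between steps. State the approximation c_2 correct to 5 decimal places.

f(0.382000) = -0.443819, f(1.050000) = 0.626575
step 1: c = 0.658974, f(c) = 0.032941 > 0 → new bracket [0.382000, 0.658974]
step 2: c = 0.639836, f(c) = 0.001708 > 0 → new bracket [0.382000, 0.639836]

0.63984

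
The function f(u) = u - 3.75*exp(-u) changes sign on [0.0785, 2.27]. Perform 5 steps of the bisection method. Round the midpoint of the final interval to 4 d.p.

f(0.078500) = -3.388383, f(2.270000) = 1.882579 (opposite signs)
step 1: m = 1.174250, f(m) = 0.015310 > 0 → root in [0.078500, 1.174250]
step 2: m = 0.626375, f(m) = -1.378097 < 0 → root in [0.626375, 1.174250]
step 3: m = 0.900313, f(m) = -0.623847 < 0 → root in [0.900313, 1.174250]
step 4: m = 1.037281, f(m) = -0.291782 < 0 → root in [1.037281, 1.174250]
step 5: m = 1.105766, f(m) = -0.135325 < 0 → root in [1.105766, 1.174250]
Midpoint of [1.105766, 1.174250] = 1.140008

1.1400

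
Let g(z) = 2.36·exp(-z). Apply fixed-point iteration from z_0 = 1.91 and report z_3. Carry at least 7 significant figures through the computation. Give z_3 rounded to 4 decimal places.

0.4470

z_1 = g(1.910000) = 0.349470
z_2 = g(0.349470) = 1.663946
z_3 = g(1.663946) = 0.446961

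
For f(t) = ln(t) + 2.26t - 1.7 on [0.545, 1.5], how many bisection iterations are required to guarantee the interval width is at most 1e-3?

10

Initial width b − a = 1.5 − 0.545 = 0.955000.
After n steps the width is (b−a)/2^n; need (b−a)/2^n ≤ 1e-3.
So n ≥ log₂(0.955000/1e-3) = log₂(955.0000) ≈ 9.8994.
Hence n = 10.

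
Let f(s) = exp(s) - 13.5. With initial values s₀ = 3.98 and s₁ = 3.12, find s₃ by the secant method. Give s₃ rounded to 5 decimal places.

f(s_0) = 40.017034, f(s_1) = 9.146380
s_2 = 3.120000 - (9.146380)·(3.120000 - 3.980000)/(9.146380 - (40.017034)) = 2.865199; f(s_2) = 4.052539
s_3 = 2.865199 - (4.052539)·(2.865199 - 3.120000)/(4.052539 - (9.146380)) = 2.662485; f(s_3) = 0.831855

2.66248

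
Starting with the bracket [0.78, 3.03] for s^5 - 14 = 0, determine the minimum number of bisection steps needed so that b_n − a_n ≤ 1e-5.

18

Initial width b − a = 3.03 − 0.78 = 2.250000.
After n steps the width is (b−a)/2^n; need (b−a)/2^n ≤ 1e-5.
So n ≥ log₂(2.250000/1e-5) = log₂(225000.0000) ≈ 17.7796.
Hence n = 18.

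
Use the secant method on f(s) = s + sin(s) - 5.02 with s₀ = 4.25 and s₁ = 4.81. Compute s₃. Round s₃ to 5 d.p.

Secant update: s_(k+1) = s_k − f(s_k)·(s_k − s_(k-1))/(f(s_k) − f(s_(k-1))).
f(s_0) = -1.664989, f(s_1) = -1.205240
s_2 = 4.810000 - (-1.205240)·(4.810000 - 4.250000)/(-1.205240 - (-1.664989)) = 6.278048; f(s_2) = 1.252910
s_3 = 6.278048 - (1.252910)·(6.278048 - 4.810000)/(1.252910 - (-1.205240)) = 5.529789; f(s_3) = -0.174331

5.52979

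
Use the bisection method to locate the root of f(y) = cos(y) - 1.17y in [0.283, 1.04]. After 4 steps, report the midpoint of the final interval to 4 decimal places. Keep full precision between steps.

0.6852

f(0.283000) = 0.629112, f(1.040000) = -0.710580 (opposite signs)
step 1: m = 0.661500, f(m) = 0.015117 > 0 → root in [0.661500, 1.040000]
step 2: m = 0.850750, f(m) = -0.335958 < 0 → root in [0.661500, 0.850750]
step 3: m = 0.756125, f(m) = -0.157166 < 0 → root in [0.661500, 0.756125]
step 4: m = 0.708812, f(m) = -0.070175 < 0 → root in [0.661500, 0.708812]
Midpoint of [0.661500, 0.708812] = 0.685156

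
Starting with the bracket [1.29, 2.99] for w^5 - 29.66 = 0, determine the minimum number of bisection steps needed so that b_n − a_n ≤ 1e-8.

28

Initial width b − a = 2.99 − 1.29 = 1.700000.
After n steps the width is (b−a)/2^n; need (b−a)/2^n ≤ 1e-8.
So n ≥ log₂(1.700000/1e-8) = log₂(170000000.0000) ≈ 27.3410.
Hence n = 28.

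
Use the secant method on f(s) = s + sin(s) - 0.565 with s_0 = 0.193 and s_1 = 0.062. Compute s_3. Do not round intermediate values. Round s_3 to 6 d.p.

0.284399

f(s_0) = -0.180196, f(s_1) = -0.441040
s_2 = 0.062000 - (-0.441040)·(0.062000 - 0.193000)/(-0.441040 - (-0.180196)) = 0.283497; f(s_2) = -0.001788
s_3 = 0.283497 - (-0.001788)·(0.283497 - 0.062000)/(-0.001788 - (-0.441040)) = 0.284399; f(s_3) = -0.000021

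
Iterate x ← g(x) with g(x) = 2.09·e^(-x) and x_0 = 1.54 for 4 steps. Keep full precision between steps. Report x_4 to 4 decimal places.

x_1 = g(1.540000) = 0.448057
x_2 = g(0.448057) = 1.335235
x_3 = g(1.335235) = 0.549871
x_4 = g(0.549871) = 1.205980

1.2060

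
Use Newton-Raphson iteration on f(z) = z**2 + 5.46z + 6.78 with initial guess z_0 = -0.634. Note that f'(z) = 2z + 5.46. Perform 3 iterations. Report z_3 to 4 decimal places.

z_0 = -0.634000: f = 3.720316, f' = 4.192000 → z_1 = -0.634000 - (3.720316)/(4.192000) = -1.521480
z_1 = -1.521480: f = 0.787621, f' = 2.417040 → z_2 = -1.521480 - (0.787621)/(2.417040) = -1.847342
z_2 = -1.847342: f = 0.106186, f' = 1.765317 → z_3 = -1.847342 - (0.106186)/(1.765317) = -1.907493

-1.9075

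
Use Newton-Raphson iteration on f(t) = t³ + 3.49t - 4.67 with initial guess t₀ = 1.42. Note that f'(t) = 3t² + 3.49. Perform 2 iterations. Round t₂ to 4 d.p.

1.0292

t_0 = 1.420000: f = 3.149088, f' = 9.539200 → t_1 = 1.420000 - (3.149088)/(9.539200) = 1.089879
t_1 = 1.089879: f = 0.428277, f' = 7.053510 → t_2 = 1.089879 - (0.428277)/(7.053510) = 1.029161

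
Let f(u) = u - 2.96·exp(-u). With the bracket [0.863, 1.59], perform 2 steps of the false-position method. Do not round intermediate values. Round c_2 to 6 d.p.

1.044178

False-position update: c = (a·f(b) − b·f(a))/(f(b) − f(a)); replace the endpoint whose sign matches f(c).
f(0.863000) = -0.385808, f(1.590000) = 0.986380
step 1: c = 1.067405, f(c) = 0.049462 > 0 → new bracket [0.863000, 1.067405]
step 2: c = 1.044178, f(c) = 0.002313 > 0 → new bracket [0.863000, 1.044178]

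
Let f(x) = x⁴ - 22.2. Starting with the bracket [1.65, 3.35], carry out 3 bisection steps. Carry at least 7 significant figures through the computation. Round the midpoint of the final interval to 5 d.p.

f(1.650000) = -14.787994, f(3.350000) = 103.744506 (opposite signs)
step 1: m = 2.500000, f(m) = 16.862500 > 0 → root in [1.650000, 2.500000]
step 2: m = 2.075000, f(m) = -3.661593 < 0 → root in [2.075000, 2.500000]
step 3: m = 2.287500, f(m) = 5.180691 > 0 → root in [2.075000, 2.287500]
Midpoint of [2.075000, 2.287500] = 2.181250

2.18125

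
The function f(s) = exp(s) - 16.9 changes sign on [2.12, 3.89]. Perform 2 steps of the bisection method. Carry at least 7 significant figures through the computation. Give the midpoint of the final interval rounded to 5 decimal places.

2.78375

f(2.120000) = -8.568863, f(3.890000) = 32.010887 (opposite signs)
step 1: m = 3.005000, f(m) = 3.286216 > 0 → root in [2.120000, 3.005000]
step 2: m = 2.562500, f(m) = -3.931803 < 0 → root in [2.562500, 3.005000]
Midpoint of [2.562500, 3.005000] = 2.783750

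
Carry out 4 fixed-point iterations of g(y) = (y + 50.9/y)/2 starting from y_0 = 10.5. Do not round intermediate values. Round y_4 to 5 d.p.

y_1 = g(10.500000) = 7.673810
y_2 = g(7.673810) = 7.153380
y_3 = g(7.153380) = 7.134449
y_4 = g(7.134449) = 7.134424

7.13442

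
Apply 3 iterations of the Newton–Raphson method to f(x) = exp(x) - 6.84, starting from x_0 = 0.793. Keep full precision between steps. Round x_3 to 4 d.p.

1.9763

f'(x) = exp(x)
x_0 = 0.793000: f = -4.629983, f' = 2.210017 → x_1 = 0.793000 - (-4.629983)/(2.210017) = 2.887999
x_1 = 2.887999: f = 11.117349, f' = 17.957349 → x_2 = 2.887999 - (11.117349)/(17.957349) = 2.268902
x_2 = 2.268902: f = 2.828779, f' = 9.668779 → x_3 = 2.268902 - (2.828779)/(9.668779) = 1.976334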